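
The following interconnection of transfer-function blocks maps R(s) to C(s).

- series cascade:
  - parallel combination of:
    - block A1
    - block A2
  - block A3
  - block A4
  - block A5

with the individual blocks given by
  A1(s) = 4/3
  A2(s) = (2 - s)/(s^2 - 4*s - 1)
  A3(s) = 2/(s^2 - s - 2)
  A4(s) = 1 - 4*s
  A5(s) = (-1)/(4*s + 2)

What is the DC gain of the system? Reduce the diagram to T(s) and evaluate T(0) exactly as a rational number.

Answer: -1/3

Working:
(1) combine A1, A2 in parallel -> (4*s^2 - 19*s + 2)/(3*s^2 - 12*s - 3)
(2) reduce the series chain (A1+A2), A3, A4, A5 -> (16*s^3 - 80*s^2 + 27*s - 2)/(6*s^5 - 27*s^4 - 9*s^3 + 57*s^2 + 39*s + 6)
DC gain: substitute s = 0 into T(s) from step 2: T(0) = -2/6 = -1/3.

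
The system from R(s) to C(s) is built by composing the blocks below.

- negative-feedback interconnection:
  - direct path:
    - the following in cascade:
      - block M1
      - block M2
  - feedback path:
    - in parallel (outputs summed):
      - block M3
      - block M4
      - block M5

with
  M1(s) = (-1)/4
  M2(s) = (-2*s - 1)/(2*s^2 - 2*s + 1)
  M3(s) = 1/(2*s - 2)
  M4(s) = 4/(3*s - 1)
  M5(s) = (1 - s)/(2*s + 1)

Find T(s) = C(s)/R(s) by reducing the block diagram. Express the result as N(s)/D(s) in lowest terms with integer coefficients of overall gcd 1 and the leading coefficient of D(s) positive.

The answer is (12*s^3 - 10*s^2 - 4*s + 2)/(48*s^4 - 118*s^3 + 140*s^2 - 65*s + 1).

Reasoning:
(1) cascade M1, M2: (2*s + 1)/(8*s^2 - 8*s + 4)
(2) combine M3, M4, M5 in parallel: (-6*s^3 + 36*s^2 - 17*s - 7)/(12*s^3 - 10*s^2 - 4*s + 2)
(3) close the feedback loop around (M1*M2), (M3+M4+M5): this yields T(s), and no further normalization is needed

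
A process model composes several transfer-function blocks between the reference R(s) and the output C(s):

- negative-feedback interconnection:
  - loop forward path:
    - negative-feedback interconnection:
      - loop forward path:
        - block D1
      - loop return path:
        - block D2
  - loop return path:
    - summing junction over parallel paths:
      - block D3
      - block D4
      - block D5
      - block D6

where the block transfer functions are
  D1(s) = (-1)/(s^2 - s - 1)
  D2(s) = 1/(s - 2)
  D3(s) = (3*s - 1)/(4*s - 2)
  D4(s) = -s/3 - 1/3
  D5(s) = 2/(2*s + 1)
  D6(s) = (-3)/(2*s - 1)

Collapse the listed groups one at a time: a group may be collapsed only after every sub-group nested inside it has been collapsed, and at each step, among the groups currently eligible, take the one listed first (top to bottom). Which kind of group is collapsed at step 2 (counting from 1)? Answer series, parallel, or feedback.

[1] close the feedback loop around D1, D2
[2] combine D3, D4, D5, D6 in parallel
[3] close the feedback loop around [D1/(1+D1*D2)], (D3+D4+D5+D6)
At step 2 the group reduced is parallel.

Final answer: parallel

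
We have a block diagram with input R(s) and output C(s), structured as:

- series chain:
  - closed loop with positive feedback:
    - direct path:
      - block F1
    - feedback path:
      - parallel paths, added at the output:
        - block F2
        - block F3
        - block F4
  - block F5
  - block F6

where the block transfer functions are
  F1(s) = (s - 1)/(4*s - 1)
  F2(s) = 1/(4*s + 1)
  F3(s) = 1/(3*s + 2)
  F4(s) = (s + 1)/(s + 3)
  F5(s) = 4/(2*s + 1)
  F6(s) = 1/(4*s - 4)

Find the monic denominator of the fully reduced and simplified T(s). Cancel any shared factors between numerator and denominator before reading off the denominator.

[1] add F2, F3, F4 (parallel); result (12*s^3 + 30*s^2 + 37*s + 11)/(12*s^3 + 47*s^2 + 35*s + 6)
[2] collapse the loop (F1 forward, (F2+F3+F4) return); result (12*s^4 + 35*s^3 - 12*s^2 - 29*s - 6)/(36*s^4 + 158*s^3 + 86*s^2 + 15*s + 5)
[3] multiply [F1/(1-F1*(F2+F3+F4))], F5, F6 (series); result (12*s^3 + 47*s^2 + 35*s + 6)/(72*s^5 + 352*s^4 + 330*s^3 + 116*s^2 + 25*s + 5)
No further cancellation is possible in the step-3 result, so that is T(s). Its denominator becomes monic after dividing by the leading coefficient 72.

Hence the answer: s^5 + 44*s^4/9 + 55*s^3/12 + 29*s^2/18 + 25*s/72 + 5/72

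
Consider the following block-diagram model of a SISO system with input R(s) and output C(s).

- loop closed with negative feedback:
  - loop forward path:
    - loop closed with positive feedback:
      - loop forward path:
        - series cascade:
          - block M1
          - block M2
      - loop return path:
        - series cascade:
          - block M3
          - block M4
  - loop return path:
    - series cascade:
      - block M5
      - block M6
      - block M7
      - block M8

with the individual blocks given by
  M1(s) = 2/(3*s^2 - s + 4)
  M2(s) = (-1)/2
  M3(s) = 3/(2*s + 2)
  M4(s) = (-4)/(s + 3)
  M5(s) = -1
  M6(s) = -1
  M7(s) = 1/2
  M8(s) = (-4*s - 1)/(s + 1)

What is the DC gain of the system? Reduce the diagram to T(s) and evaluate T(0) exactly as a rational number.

The answer is -2/5.

Reasoning:
Step 1 - multiply M1, M2 (series) -> (-1)/(3*s^2 - s + 4)
Step 2 - reduce the series chain M3, M4 -> (-6)/(s^2 + 4*s + 3)
Step 3 - collapse the loop ((M1*M2) forward, (M3*M4) return) -> (-s^2 - 4*s - 3)/(3*s^4 + 11*s^3 + 9*s^2 + 13*s + 6)
Step 4 - multiply M5, M6, M7, M8 (series) -> (-4*s - 1)/(2*s + 2)
Step 5 - reduce the feedback loop with forward [(M1*M2)/(1-(M1*M2)*(M3*M4))] and return (M5*M6*M7*M8) -> (-2*s^2 - 8*s - 6)/(6*s^4 + 22*s^3 + 22*s^2 + 39*s + 15)
Step 5 gives the overall T(s). Then T(0) = -6/15 = -2/5.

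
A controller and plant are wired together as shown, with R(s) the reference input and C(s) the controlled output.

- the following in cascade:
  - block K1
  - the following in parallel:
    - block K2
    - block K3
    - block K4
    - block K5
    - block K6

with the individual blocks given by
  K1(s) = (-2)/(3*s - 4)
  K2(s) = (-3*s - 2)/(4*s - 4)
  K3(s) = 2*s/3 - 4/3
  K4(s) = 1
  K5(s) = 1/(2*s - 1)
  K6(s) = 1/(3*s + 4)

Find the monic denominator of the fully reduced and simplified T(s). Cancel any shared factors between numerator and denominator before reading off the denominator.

The answer is s^4 - 3*s^3/2 - 23*s^2/18 + 8*s/3 - 8/9.

Reasoning:
Step 1 - sum the parallel branches K2, K3, K4, K5, K6: (48*s^4 - 86*s^3 - 89*s^2 + 50*s - 28)/(72*s^3 - 12*s^2 - 108*s + 48)
Step 2 - cascade K1, (K2+K3+K4+K5+K6): (-48*s^4 + 86*s^3 + 89*s^2 - 50*s + 28)/(108*s^4 - 162*s^3 - 138*s^2 + 288*s - 96)
No further cancellation is possible in the step-2 result, so that is T(s). Its denominator becomes monic after dividing by the leading coefficient 108.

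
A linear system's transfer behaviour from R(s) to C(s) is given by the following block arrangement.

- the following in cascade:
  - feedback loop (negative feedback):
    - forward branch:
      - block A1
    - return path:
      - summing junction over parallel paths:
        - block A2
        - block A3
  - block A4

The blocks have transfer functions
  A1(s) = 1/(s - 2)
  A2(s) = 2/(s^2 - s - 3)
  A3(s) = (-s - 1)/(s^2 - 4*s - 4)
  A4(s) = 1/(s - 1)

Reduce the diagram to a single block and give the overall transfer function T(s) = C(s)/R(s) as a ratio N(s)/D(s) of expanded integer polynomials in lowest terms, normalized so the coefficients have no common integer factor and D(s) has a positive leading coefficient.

Reducing step by step:

1. combine A2, A3 in parallel = (-s^3 + 2*s^2 - 4*s - 5)/(s^4 - 5*s^3 - 3*s^2 + 16*s + 12)
2. feedback reduction of A1, (A2+A3) = (s^4 - 5*s^3 - 3*s^2 + 16*s + 12)/(s^5 - 7*s^4 + 6*s^3 + 24*s^2 - 24*s - 29)
3. multiply [A1/(1+A1*(A2+A3))], A4 (series), which is the overall transfer function T(s) = C(s)/R(s) in lowest terms

Answer: (s^4 - 5*s^3 - 3*s^2 + 16*s + 12)/(s^6 - 8*s^5 + 13*s^4 + 18*s^3 - 48*s^2 - 5*s + 29)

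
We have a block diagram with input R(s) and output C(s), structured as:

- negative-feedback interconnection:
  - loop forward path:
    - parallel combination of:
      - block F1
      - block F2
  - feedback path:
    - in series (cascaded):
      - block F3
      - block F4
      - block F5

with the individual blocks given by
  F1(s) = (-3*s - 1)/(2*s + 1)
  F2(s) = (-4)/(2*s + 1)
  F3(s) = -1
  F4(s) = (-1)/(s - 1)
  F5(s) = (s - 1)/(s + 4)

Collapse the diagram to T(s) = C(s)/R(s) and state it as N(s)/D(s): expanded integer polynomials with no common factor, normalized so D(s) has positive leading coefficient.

Step 1: add F1, F2 (parallel); result (-3*s - 5)/(2*s + 1)
Step 2: multiply F3, F4, F5 (series); result 1/(s + 4)
Step 3: close the feedback loop around (F1+F2), (F3*F4*F5); the result is T(s) itself (integer coefficients, no common factor, positive leading denominator coefficient)

Therefore the answer is (-3*s^2 - 17*s - 20)/(2*s^2 + 6*s - 1).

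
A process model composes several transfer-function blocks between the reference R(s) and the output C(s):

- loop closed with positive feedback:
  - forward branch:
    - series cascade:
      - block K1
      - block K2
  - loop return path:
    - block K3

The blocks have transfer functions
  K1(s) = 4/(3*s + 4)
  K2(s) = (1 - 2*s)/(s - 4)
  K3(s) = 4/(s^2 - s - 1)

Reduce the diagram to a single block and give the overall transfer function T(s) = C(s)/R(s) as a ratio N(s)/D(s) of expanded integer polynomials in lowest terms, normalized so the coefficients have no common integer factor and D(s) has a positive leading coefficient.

(1) multiply K1, K2 (series) = (4 - 8*s)/(3*s^2 - 8*s - 16)
(2) reduce the feedback loop with forward (K1*K2) and return K3; the result is T(s) itself (integer coefficients, no common factor, positive leading denominator coefficient)

Answer: (-8*s^3 + 12*s^2 + 4*s - 4)/(3*s^4 - 11*s^3 - 11*s^2 + 56*s)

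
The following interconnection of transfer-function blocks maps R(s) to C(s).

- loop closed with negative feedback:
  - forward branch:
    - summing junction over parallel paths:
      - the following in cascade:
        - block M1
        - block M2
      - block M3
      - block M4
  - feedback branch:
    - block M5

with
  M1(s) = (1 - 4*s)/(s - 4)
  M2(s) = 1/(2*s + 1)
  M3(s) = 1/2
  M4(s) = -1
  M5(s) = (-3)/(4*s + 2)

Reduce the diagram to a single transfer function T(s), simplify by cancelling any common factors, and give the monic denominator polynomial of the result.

The answer is s^3 - 21*s^2/8 - 57*s/16 - 17/8.

Reasoning:
Step 1. cascade M1, M2; result (1 - 4*s)/(2*s^2 - 7*s - 4)
Step 2. reduce the parallel group (M1*M2), M3, M4; result (-2*s^2 - s + 6)/(4*s^2 - 14*s - 8)
Step 3. collapse the loop (((M1*M2)+M3+M4) forward, M5 return); result (-8*s^3 - 8*s^2 + 22*s + 12)/(16*s^3 - 42*s^2 - 57*s - 34)
The result of step 3 is T(s) in lowest terms. Its denominator has leading coefficient 16; dividing the denominator through by 16 makes it monic.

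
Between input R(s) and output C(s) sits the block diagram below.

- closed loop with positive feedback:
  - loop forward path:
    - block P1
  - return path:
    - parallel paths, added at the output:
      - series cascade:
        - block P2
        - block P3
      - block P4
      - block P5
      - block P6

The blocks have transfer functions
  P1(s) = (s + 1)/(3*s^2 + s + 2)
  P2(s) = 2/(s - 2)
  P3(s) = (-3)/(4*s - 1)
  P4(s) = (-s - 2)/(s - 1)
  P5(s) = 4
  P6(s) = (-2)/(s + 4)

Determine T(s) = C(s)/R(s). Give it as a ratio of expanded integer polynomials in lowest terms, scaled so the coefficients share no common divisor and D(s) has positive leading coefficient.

Step 1 - cascade P2, P3 -> (-6)/(4*s^2 - 9*s + 2)
Step 2 - parallel reduction of (P2*P3), P4, P5, P6 -> (12*s^4 - 11*s^3 - 124*s^2 + 188*s - 20)/(4*s^4 + 3*s^3 - 41*s^2 + 42*s - 8)
Step 3 - collapse the loop (P1 forward, ((P2*P3)+P4+P5+P6) return); the result is T(s) itself (integer coefficients, no common factor, positive leading denominator coefficient)

Therefore the answer is (4*s^5 + 7*s^4 - 38*s^3 + s^2 + 34*s - 8)/(12*s^6 + s^5 - 113*s^4 + 226*s^3 - 128*s^2 - 92*s + 4).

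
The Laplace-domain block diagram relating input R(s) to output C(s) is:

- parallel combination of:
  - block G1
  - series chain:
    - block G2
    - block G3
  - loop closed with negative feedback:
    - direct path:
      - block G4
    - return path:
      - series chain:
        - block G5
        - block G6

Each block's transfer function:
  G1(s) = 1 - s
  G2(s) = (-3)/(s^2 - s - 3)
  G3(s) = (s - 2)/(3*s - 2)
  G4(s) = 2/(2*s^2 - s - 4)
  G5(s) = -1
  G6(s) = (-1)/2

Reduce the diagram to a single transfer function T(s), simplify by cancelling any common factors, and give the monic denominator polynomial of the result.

[1] combine G2, G3 in series gives (6 - 3*s)/(3*s^3 - 5*s^2 - 7*s + 6)
[2] multiply G5, G6 (series) gives 1/2
[3] feedback reduction of G4, (G5*G6) gives 2/(2*s^2 - s - 3)
[4] parallel reduction of G1, (G2*G3), [G4/(1+G4*(G5*G6))] gives (-6*s^6 + 19*s^5 + 5*s^4 - 52*s^3 + 24*s^2 + 22*s - 24)/(6*s^5 - 13*s^4 - 18*s^3 + 34*s^2 + 15*s - 18)
No further cancellation is possible in the step-4 result, so that is T(s). Its denominator becomes monic after dividing by the leading coefficient 6.

Answer: s^5 - 13*s^4/6 - 3*s^3 + 17*s^2/3 + 5*s/2 - 3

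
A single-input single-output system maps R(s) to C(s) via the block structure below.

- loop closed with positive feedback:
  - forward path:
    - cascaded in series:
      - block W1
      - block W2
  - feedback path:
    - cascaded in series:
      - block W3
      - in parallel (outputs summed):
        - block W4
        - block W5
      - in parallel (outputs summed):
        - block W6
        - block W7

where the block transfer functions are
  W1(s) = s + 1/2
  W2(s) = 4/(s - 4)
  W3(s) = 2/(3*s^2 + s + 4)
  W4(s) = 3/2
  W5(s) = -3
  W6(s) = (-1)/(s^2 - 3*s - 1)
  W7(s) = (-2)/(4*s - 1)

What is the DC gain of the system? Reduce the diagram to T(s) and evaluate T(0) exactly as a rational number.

Step 1: combine W1, W2 in series, giving (4*s + 2)/(s - 4)
Step 2: reduce the parallel group W4, W5, giving (-3)/2
Step 3: parallel reduction of W6, W7, giving (-2*s^2 + 2*s + 3)/(4*s^3 - 13*s^2 - s + 1)
Step 4: combine W3, (W4+W5), (W6+W7) in series, giving (6*s^2 - 6*s - 9)/(12*s^5 - 35*s^4 - 50*s^2 - 3*s + 4)
Step 5: close the feedback loop around (W1*W2), (W3*(W4+W5)*(W6+W7)), giving (48*s^6 - 116*s^5 - 70*s^4 - 200*s^3 - 112*s^2 + 10*s + 8)/(12*s^6 - 83*s^5 + 140*s^4 - 74*s^3 + 209*s^2 + 64*s + 2)
Evaluating the step-5 result (the overall T(s)) at s = 0 gives T(0) = 8/2 = 4.

Therefore the answer is 4.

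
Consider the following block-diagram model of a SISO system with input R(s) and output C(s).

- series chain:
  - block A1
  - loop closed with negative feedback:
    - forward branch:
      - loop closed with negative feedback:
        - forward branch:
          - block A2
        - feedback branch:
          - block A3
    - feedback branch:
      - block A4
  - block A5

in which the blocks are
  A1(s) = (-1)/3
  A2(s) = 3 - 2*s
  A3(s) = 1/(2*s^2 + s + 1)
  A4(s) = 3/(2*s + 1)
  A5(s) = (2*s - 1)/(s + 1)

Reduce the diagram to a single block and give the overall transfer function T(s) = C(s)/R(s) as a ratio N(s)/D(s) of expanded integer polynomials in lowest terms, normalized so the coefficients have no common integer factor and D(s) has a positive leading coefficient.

Answer: (-16*s^5 + 16*s^4 + 8*s^3 + 8*s^2 - s - 3)/(24*s^4 - 12*s^3 - 66*s^2 - 69*s - 39)

Working:
(1) apply the feedback formula to A2, A3 = (-4*s^3 + 4*s^2 + s + 3)/(2*s^2 - s + 4)
(2) apply the feedback formula to [A2/(1+A2*A3)], A4 = (8*s^4 - 4*s^3 - 6*s^2 - 7*s - 3)/(8*s^3 - 12*s^2 - 10*s - 13)
(3) combine A1, [[A2/(1+A2*A3)]/(1+[A2/(1+A2*A3)]*A4)], A5 in series, which is the overall transfer function T(s) = C(s)/R(s) in lowest terms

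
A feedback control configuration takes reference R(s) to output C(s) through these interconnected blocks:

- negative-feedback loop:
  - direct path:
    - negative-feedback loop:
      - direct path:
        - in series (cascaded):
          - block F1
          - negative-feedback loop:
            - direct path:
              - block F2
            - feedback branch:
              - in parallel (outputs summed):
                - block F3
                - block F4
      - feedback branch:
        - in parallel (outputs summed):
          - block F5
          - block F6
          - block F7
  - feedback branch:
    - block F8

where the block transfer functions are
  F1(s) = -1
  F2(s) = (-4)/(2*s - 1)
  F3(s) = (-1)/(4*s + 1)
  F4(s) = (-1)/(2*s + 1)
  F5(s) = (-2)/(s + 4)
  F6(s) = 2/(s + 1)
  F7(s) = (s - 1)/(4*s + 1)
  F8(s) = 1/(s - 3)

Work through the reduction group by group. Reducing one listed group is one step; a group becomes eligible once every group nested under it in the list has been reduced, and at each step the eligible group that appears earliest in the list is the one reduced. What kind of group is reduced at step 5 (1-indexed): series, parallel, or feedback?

Step 1: parallel reduction of F3, F4
Step 2: close the feedback loop around F2, (F3+F4)
Step 3: reduce the series chain F1, [F2/(1+F2*(F3+F4))]
Step 4: reduce the parallel group F5, F6, F7
Step 5: feedback reduction of (F1*[F2/(1+F2*(F3+F4))]), (F5+F6+F7)
Step 6: reduce the feedback loop with forward [(F1*[F2/(1+F2*(F3+F4))])/(1+(F1*[F2/(1+F2*(F3+F4))])*(F5+F6+F7))] and return F8
The group at step 5 is a feedback group.

Hence the answer: feedback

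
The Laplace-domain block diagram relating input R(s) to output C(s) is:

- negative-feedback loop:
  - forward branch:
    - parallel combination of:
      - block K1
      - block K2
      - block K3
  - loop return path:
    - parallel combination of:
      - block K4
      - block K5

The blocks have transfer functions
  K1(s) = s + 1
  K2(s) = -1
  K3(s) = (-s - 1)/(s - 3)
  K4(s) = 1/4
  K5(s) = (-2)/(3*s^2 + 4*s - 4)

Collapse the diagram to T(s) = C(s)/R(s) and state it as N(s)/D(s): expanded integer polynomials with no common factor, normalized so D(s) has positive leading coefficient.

Step 1 - reduce the parallel group K1, K2, K3, giving (s^2 - 4*s - 1)/(s - 3)
Step 2 - add K4, K5 (parallel), giving (3*s^2 + 4*s - 12)/(12*s^2 + 16*s - 16)
Step 3 - apply the feedback formula to (K1+K2+K3), (K4+K5), which is the overall transfer function T(s) = C(s)/R(s) in lowest terms

Therefore the answer is (12*s^4 - 32*s^3 - 92*s^2 + 48*s + 16)/(3*s^4 + 4*s^3 - 51*s^2 - 20*s + 60).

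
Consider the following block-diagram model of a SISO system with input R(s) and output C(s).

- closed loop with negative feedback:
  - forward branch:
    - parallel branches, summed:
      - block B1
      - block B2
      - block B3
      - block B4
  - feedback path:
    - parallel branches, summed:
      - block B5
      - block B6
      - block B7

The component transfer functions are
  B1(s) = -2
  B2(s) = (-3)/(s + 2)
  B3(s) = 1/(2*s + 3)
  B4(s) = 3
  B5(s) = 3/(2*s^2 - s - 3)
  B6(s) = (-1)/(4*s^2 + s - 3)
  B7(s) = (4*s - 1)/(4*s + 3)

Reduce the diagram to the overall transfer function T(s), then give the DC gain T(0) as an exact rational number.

The answer is -1/7.

Reasoning:
[1] add B1, B2, B3, B4 (parallel), giving (2*s^2 + 2*s - 1)/(2*s^2 + 7*s + 6)
[2] add B5, B6, B7 (parallel), giving (32*s^4 - 48*s^3 + 14*s^2 + 51*s - 27)/(32*s^4 - 16*s^3 - 66*s^2 + 9*s + 27)
[3] reduce the feedback loop with forward (B1+B2+B3+B4) and return (B5+B6+B7), giving (64*s^6 + 32*s^5 - 196*s^4 - 98*s^3 + 138*s^2 + 45*s - 27)/(128*s^6 + 160*s^5 - 152*s^4 - 362*s^3 - 245*s^2 + 138*s + 189)
The step-3 result is T(s). Setting s = 0: T(0) = -27/189 = -1/7.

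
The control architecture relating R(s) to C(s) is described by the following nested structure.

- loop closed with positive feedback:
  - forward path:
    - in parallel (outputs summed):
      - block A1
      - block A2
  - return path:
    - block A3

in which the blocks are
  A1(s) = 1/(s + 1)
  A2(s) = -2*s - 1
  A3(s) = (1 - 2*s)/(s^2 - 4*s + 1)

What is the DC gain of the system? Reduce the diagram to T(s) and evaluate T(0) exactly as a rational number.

Step 1. add A1, A2 (parallel); result (-2*s^2 - 3*s)/(s + 1)
Step 2. reduce the feedback loop with forward (A1+A2) and return A3; result (2*s^4 - 5*s^3 - 10*s^2 + 3*s)/(3*s^3 + 7*s^2 - 1)
That last expression is T(s); at s = 0 only the constant terms survive, so T(0) = 0/(-1) = 0.

Therefore the answer is 0.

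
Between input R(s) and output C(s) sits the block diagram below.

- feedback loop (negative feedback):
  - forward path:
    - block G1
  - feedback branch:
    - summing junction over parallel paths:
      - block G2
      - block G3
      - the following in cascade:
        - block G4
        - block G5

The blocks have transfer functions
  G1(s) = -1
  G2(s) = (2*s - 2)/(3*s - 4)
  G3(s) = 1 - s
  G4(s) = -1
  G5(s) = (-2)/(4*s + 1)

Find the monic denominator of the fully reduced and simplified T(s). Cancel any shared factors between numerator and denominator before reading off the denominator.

(1) combine G4, G5 in series -> 2/(4*s + 1)
(2) reduce the parallel group G2, G3, (G4*G5) -> (-12*s^3 + 33*s^2 - 9*s - 14)/(12*s^2 - 13*s - 4)
(3) collapse the loop (G1 forward, (G2+G3+(G4*G5)) return) -> (-12*s^2 + 13*s + 4)/(12*s^3 - 21*s^2 - 4*s + 10)
Step 3 gives the fully reduced T(s), with no common factor left to cancel. The denominator's leading coefficient is 12, so divide each of its coefficients by 12 to get the monic form.

Therefore the answer is s^3 - 7*s^2/4 - s/3 + 5/6.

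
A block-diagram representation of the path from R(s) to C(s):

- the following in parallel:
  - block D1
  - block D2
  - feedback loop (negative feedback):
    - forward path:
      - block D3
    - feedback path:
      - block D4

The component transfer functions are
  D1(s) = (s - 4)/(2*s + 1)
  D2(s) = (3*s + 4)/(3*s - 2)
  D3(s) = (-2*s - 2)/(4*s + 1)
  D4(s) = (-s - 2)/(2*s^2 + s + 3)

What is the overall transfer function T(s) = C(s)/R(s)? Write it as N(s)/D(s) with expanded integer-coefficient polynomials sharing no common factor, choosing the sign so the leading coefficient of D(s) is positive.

Step 1. collapse the loop (D3 forward, D4 return): (-4*s^3 - 6*s^2 - 8*s - 6)/(8*s^3 + 8*s^2 + 19*s + 7)
Step 2. reduce the parallel group D1, D2, [D3/(1+D3*D4)]; the result is T(s) itself (integer coefficients, no common factor, positive leading denominator coefficient)

Final answer: (48*s^5 + 16*s^4 + 209*s^3 + 86*s^2 + 229*s + 96)/(48*s^5 + 40*s^4 + 90*s^3 + 7*s^2 - 45*s - 14)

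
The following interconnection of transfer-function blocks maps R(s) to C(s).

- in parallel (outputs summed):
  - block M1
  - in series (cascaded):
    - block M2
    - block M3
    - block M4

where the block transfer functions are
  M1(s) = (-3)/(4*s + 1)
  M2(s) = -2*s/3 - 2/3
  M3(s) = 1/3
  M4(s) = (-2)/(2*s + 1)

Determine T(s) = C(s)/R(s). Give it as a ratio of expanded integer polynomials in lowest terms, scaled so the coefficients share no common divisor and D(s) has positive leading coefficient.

Reducing step by step:

Step 1. reduce the series chain M2, M3, M4, giving (4*s + 4)/(18*s + 9)
Step 2. add M1, (M2*M3*M4) (parallel), which is the overall transfer function T(s) = C(s)/R(s) in lowest terms

Answer: (16*s^2 - 34*s - 23)/(72*s^2 + 54*s + 9)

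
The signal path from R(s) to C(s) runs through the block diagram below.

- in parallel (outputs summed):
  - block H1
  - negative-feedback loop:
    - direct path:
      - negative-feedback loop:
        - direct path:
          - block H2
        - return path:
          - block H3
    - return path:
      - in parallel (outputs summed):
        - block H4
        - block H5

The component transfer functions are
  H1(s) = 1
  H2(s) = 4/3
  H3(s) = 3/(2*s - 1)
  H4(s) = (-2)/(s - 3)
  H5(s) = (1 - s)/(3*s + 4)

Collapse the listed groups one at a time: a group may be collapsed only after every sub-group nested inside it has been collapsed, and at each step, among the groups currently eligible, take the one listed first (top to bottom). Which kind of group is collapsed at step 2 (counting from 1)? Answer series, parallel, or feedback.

(1) feedback reduction of H2, H3
(2) combine H4, H5 in parallel
(3) close the feedback loop around [H2/(1+H2*H3)], (H4+H5)
(4) parallel reduction of H1, [[H2/(1+H2*H3)]/(1+[H2/(1+H2*H3)]*(H4+H5))]
At step 2 the group reduced is parallel.

Final answer: parallel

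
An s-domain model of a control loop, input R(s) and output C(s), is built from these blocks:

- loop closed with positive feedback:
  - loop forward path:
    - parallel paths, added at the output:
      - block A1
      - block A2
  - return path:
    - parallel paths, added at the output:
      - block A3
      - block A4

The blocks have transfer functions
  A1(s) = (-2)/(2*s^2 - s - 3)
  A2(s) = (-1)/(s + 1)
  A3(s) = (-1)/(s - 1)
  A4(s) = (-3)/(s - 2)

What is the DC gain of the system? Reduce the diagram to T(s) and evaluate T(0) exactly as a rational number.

The answer is -2/11.

Reasoning:
1. reduce the parallel group A1, A2 -> (1 - 2*s)/(2*s^2 - s - 3)
2. reduce the parallel group A3, A4 -> (5 - 4*s)/(s^2 - 3*s + 2)
3. feedback reduction of (A1+A2), (A3+A4) -> (-2*s^3 + 7*s^2 - 7*s + 2)/(2*s^4 - 7*s^3 - 4*s^2 + 21*s - 11)
Evaluating the step-3 result (the overall T(s)) at s = 0 gives T(0) = 2/(-11) = -2/11.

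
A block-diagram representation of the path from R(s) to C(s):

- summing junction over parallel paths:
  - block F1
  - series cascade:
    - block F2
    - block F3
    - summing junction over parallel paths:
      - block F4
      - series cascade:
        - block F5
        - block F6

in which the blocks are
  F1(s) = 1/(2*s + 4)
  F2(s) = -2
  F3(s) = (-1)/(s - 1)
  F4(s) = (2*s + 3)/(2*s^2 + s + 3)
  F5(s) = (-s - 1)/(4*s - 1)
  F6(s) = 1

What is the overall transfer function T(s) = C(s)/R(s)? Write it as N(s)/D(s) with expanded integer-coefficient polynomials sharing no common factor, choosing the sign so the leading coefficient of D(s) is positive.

The answer is (-2*s^3 + 73*s^2 + 10*s - 45)/(16*s^5 + 20*s^4 - 6*s^3 + 8*s^2 - 50*s + 12).

Reasoning:
[1] reduce the series chain F5, F6; result (-s - 1)/(4*s - 1)
[2] combine F4, (F5*F6) in parallel; result (-2*s^3 + 5*s^2 + 6*s - 6)/(8*s^3 + 2*s^2 + 11*s - 3)
[3] series reduction of F2, F3, (F4+(F5*F6)); result (-4*s^3 + 10*s^2 + 12*s - 12)/(8*s^4 - 6*s^3 + 9*s^2 - 14*s + 3)
[4] combine F1, (F2*F3*(F4+(F5*F6))) in parallel, which is the overall transfer function T(s) = C(s)/R(s) in lowest terms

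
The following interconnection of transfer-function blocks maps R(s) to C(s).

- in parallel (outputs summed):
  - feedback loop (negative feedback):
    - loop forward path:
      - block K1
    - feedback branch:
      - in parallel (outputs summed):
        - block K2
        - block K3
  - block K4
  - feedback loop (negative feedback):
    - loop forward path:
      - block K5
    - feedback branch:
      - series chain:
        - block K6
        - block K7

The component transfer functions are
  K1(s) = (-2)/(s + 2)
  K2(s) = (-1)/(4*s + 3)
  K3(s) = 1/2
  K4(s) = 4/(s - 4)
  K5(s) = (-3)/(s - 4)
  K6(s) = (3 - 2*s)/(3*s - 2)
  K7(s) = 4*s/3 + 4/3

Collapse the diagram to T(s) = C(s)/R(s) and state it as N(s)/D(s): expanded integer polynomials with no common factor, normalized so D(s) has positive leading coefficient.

(1) reduce the parallel group K2, K3; result (4*s + 1)/(8*s + 6)
(2) close the feedback loop around K1, (K2+K3); result (-8*s - 6)/(4*s^2 + 7*s + 5)
(3) cascade K6, K7; result (-8*s^2 + 4*s + 12)/(9*s - 6)
(4) close the feedback loop around K5, (K6*K7); result (6 - 9*s)/(11*s^2 - 18*s - 4)
(5) reduce the parallel group [K1/(1+K1*(K2+K3))], K4, [K5/(1+K5*(K6*K7))] - this is the overall T(s), already in the required normalized form

Answer: (52*s^4 + 555*s^3 - 367*s^2 - 966*s - 296)/(44*s^5 - 171*s^4 - 107*s^3 + 230*s^2 + 452*s + 80)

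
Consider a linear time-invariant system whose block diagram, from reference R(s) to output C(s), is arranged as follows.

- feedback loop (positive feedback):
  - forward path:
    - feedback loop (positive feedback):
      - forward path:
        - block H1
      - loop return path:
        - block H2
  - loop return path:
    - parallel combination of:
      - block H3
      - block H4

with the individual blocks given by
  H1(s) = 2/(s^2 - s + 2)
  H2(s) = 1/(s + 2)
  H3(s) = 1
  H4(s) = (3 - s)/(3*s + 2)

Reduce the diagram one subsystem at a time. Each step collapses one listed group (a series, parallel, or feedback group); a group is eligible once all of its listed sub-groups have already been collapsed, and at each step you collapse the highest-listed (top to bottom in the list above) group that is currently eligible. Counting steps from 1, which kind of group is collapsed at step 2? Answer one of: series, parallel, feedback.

Step 1 - collapse the loop (H1 forward, H2 return)
Step 2 - add H3, H4 (parallel)
Step 3 - reduce the feedback loop with forward [H1/(1-H1*H2)] and return (H3+H4)
At step 2 the group reduced is parallel.

Answer: parallel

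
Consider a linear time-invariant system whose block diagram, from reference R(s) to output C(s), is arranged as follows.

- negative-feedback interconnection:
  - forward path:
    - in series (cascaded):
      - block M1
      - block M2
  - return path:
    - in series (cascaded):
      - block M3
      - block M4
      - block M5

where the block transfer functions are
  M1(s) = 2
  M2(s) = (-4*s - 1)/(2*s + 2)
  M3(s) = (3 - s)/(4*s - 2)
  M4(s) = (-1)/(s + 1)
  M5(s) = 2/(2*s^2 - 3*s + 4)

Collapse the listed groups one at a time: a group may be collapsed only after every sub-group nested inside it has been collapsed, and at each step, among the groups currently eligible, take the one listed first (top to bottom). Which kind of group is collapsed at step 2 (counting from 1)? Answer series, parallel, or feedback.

[1] multiply M1, M2 (series)
[2] combine M3, M4, M5 in series
[3] reduce the feedback loop with forward (M1*M2) and return (M3*M4*M5)
Step 2 collapses a series group.

Therefore the answer is series.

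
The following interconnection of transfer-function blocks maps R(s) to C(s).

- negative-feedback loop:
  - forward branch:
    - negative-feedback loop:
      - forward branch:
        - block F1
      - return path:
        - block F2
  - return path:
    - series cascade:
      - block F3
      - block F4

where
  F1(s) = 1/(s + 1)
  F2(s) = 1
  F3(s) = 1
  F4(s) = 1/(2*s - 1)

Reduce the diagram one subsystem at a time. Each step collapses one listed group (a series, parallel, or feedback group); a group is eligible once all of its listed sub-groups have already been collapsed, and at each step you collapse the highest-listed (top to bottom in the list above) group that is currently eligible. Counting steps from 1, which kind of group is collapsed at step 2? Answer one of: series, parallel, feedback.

(1) close the feedback loop around F1, F2
(2) combine F3, F4 in series
(3) reduce the feedback loop with forward [F1/(1+F1*F2)] and return (F3*F4)
The group at step 2 is a series group.

Hence the answer: series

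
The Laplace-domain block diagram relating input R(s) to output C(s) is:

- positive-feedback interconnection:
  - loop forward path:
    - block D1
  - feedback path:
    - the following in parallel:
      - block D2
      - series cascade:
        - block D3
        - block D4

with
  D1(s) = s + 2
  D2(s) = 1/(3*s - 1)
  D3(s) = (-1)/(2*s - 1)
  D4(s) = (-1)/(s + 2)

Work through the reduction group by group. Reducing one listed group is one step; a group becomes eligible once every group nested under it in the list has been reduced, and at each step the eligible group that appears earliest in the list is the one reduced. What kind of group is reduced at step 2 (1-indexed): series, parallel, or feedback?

Answer: parallel

Working:
Step 1 - reduce the series chain D3, D4
Step 2 - reduce the parallel group D2, (D3*D4)
Step 3 - reduce the feedback loop with forward D1 and return (D2+(D3*D4))
Step 2 collapses a parallel group.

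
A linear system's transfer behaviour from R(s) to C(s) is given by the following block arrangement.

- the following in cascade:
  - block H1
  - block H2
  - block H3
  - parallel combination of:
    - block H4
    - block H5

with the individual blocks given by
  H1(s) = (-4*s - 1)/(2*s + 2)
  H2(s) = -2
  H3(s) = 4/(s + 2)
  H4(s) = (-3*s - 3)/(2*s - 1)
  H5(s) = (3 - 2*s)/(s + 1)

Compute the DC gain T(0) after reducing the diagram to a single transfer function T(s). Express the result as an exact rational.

Reducing step by step:

[1] reduce the parallel group H4, H5: (-7*s^2 + 2*s - 6)/(2*s^2 + s - 1)
[2] multiply H1, H2, H3, (H4+H5) (series): (-112*s^3 + 4*s^2 - 88*s - 24)/(2*s^4 + 7*s^3 + 6*s^2 - s - 2)
DC gain: substitute s = 0 into T(s) from step 2: T(0) = -24/(-2) = 12.

Answer: 12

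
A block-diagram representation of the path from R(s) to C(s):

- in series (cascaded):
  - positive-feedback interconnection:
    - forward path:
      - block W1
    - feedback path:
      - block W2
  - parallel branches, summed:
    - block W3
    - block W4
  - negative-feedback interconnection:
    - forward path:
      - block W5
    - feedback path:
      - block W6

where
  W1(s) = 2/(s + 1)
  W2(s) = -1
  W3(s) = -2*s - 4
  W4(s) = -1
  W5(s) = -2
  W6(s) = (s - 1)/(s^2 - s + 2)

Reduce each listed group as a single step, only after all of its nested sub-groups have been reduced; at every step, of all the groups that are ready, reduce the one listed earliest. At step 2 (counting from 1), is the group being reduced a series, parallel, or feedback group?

Step 1. feedback reduction of W1, W2
Step 2. parallel reduction of W3, W4
Step 3. feedback reduction of W5, W6
Step 4. series reduction of [W1/(1-W1*W2)], (W3+W4), [W5/(1+W5*W6)]
At step 2 the group reduced is parallel.

Final answer: parallel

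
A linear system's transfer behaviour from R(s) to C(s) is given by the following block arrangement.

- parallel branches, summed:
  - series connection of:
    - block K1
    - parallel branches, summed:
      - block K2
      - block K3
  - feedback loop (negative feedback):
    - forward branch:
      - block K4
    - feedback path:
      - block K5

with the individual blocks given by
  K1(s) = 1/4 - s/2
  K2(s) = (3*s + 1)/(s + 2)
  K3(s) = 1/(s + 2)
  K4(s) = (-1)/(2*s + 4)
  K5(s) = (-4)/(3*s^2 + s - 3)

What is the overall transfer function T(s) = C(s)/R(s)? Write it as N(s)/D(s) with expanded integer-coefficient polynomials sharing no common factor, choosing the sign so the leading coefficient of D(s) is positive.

Step 1. parallel reduction of K2, K3, giving (3*s + 2)/(s + 2)
Step 2. reduce the series chain K1, (K2+K3), giving (-6*s^2 - s + 2)/(4*s + 8)
Step 3. feedback reduction of K4, K5, giving (-3*s^2 - s + 3)/(6*s^3 + 14*s^2 - 2*s - 8)
Step 4. parallel reduction of (K1*(K2+K3)), [K4/(1+K4*K5)], giving the overall T(s)

Final answer: (-18*s^5 - 45*s^4 - s^3 + 25*s^2 + 4*s + 4)/(12*s^4 + 52*s^3 + 52*s^2 - 24*s - 32)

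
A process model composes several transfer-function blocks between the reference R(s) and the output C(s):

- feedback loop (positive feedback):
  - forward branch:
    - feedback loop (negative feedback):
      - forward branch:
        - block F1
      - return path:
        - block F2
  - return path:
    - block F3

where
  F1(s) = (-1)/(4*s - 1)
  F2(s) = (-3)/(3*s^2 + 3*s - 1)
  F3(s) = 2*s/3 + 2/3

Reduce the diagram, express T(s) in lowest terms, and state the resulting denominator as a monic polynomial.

First reduce the diagram to T(s).

[1] feedback reduction of F1, F2: (-3*s^2 - 3*s + 1)/(12*s^3 + 9*s^2 - 7*s + 4)
[2] feedback reduction of [F1/(1+F1*F2)], F3: (-9*s^2 - 9*s + 3)/(42*s^3 + 39*s^2 - 17*s + 10)
No further cancellation is possible in the step-2 result, so that is T(s). Its denominator becomes monic after dividing by the leading coefficient 42.

Answer: s^3 + 13*s^2/14 - 17*s/42 + 5/21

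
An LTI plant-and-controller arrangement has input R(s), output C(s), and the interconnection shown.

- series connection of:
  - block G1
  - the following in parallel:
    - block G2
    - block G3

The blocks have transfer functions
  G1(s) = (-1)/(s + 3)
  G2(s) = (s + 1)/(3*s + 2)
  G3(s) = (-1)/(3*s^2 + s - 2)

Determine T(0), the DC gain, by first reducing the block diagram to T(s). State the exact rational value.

Step 1. parallel reduction of G2, G3 -> (3*s^3 + 4*s^2 - 4*s - 4)/(9*s^3 + 9*s^2 - 4*s - 4)
Step 2. combine G1, (G2+G3) in series -> (-3*s^3 - 4*s^2 + 4*s + 4)/(9*s^4 + 36*s^3 + 23*s^2 - 16*s - 12)
Evaluating the step-2 result (the overall T(s)) at s = 0 gives T(0) = 4/(-12) = -1/3.

Final answer: -1/3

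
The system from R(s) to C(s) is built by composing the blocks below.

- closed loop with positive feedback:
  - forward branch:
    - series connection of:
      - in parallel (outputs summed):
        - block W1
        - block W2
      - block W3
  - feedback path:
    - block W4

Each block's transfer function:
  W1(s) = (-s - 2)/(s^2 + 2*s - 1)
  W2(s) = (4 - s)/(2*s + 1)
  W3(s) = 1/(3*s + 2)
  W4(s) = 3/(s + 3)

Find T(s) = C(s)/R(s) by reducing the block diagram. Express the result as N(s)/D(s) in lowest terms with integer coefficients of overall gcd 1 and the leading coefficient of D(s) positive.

The answer is (-s^4 - 3*s^3 + 4*s^2 + 6*s - 18)/(6*s^5 + 37*s^4 + 70*s^3 + 27*s^2 - 23*s + 12).

Reasoning:
1. add W1, W2 (parallel): (-s^3 + 4*s - 6)/(2*s^3 + 5*s^2 - 1)
2. reduce the series chain (W1+W2), W3: (-s^3 + 4*s - 6)/(6*s^4 + 19*s^3 + 10*s^2 - 3*s - 2)
3. close the feedback loop around ((W1+W2)*W3), W4 - this is the overall T(s), already in the required normalized form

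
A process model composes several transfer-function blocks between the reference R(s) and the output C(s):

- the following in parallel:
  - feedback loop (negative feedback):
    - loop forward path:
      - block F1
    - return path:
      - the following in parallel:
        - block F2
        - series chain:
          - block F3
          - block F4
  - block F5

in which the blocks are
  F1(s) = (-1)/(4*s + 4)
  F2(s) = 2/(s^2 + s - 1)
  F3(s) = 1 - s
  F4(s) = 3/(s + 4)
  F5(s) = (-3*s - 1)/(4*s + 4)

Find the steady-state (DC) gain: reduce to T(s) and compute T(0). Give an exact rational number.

Step 1 - reduce the series chain F3, F4 = (3 - 3*s)/(s + 4)
Step 2 - add F2, (F3*F4) (parallel) = (-3*s^3 + 8*s + 5)/(s^3 + 5*s^2 + 3*s - 4)
Step 3 - reduce the feedback loop with forward F1 and return (F2+(F3*F4)) = (-s^3 - 5*s^2 - 3*s + 4)/(4*s^4 + 27*s^3 + 32*s^2 - 12*s - 21)
Step 4 - sum the parallel branches [F1/(1+F1*(F2+(F3*F4)))], F5 = (-12*s^4 - 77*s^3 - 70*s^2 + 42*s + 37)/(16*s^4 + 108*s^3 + 128*s^2 - 48*s - 84)
DC gain: substitute s = 0 into T(s) from step 4: T(0) = 37/(-84) = -37/84.

Answer: -37/84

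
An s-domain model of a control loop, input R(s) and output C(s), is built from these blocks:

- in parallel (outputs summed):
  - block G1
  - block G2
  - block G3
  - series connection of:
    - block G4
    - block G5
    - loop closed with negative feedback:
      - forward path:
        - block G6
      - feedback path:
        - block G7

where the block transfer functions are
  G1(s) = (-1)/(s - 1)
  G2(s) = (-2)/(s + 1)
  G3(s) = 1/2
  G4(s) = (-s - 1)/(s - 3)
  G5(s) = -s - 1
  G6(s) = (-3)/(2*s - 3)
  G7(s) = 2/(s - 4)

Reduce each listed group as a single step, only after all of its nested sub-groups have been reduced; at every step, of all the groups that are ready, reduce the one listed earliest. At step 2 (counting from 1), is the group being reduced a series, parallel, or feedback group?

Reducing step by step:

Step 1 - reduce the feedback loop with forward G6 and return G7
Step 2 - series reduction of G4, G5, [G6/(1+G6*G7)]
Step 3 - combine G1, G2, G3, (G4*G5*[G6/(1+G6*G7)]) in parallel
At step 2 the group reduced is series.

Answer: series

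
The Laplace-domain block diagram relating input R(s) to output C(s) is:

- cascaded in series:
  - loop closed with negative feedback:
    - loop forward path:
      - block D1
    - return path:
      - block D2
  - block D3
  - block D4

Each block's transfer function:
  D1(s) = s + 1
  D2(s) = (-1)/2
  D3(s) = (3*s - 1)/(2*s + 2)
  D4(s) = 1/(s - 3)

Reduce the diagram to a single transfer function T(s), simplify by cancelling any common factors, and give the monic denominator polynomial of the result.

The answer is s^2 - 4*s + 3.

Reasoning:
Step 1 - reduce the feedback loop with forward D1 and return D2 -> (-2*s - 2)/(s - 1)
Step 2 - combine [D1/(1+D1*D2)], D3, D4 in series -> (1 - 3*s)/(s^2 - 4*s + 3)
Step 2 gives the fully reduced T(s), with no common factor left to cancel. The denominator is already monic (leading coefficient 1).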